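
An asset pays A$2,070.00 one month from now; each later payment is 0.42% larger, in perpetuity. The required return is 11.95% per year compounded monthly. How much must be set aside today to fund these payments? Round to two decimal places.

A$359,479.02

Periodic rate r = 0.1195/12 per month.
Growing perpetuity (Gordon): PV = PMT₁ / (r − g) = 2,070 / (r − 0.0042) = A$359,479.02.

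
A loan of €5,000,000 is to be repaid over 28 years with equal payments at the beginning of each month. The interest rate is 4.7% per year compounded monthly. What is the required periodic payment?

€26,681.48

Level annuity due; solve PV = PMT × [(1 − (1+r)^−n)/r] × (1+r) for PMT.
Periodic rate r = 0.047/12 per month; n is counted in months.
With n = 336: PMT = 5,000,000 / ([(1 − (1+r)^−n)/r] × (1+r)) = €26,681.48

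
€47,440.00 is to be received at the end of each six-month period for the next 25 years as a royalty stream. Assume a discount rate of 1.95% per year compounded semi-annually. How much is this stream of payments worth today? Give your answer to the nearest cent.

This is an ordinary annuity: 50 payments of €47,440.00 at the end of each six-month period.
Periodic rate r = 0.0195/2 per half-year; n is counted in half-years.
PV = PMT × [(1 − (1+r)^−n)/r] = 47,440 × [1 − (1+r)^−50] / r = €1,870,295.19

€1,870,295.19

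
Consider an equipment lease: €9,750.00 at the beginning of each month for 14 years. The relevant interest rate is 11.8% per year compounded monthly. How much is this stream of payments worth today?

€807,809.89

This is an annuity due: 168 payments of €9,750.00 at the beginning of each month.
Periodic rate r = 0.118/12 per month; n is counted in months.
PV = PMT × [(1 − (1+r)^−n)/r] × (1+r) = 9,750 × [1 − (1+r)^−168] / r × (1+r) = €807,809.89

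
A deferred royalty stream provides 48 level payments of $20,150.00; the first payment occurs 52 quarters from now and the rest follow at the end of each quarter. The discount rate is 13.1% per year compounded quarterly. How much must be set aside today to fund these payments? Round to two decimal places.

$93,610.27

Ordinary annuity of 48 payments, first payment at period 52.
Periodic rate r = 0.131/4 per quarter; n is counted in quarters.
The ordinary-annuity PV formula values the stream one period before the first payment (period 51); discount that back 51 periods:
PV₀ = 20,150 × [1 − (1+r)^−48] / r × (1+r)^−51 = $93,610.27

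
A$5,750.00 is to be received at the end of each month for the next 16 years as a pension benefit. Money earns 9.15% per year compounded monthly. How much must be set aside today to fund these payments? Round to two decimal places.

A$578,697.13

This is an ordinary annuity: 192 payments of A$5,750.00 at the end of each month.
Periodic rate r = 0.0915/12 per month; n is counted in months.
PV = PMT × [(1 − (1+r)^−n)/r] = 5,750 × [1 − (1+r)^−192] / r = A$578,697.13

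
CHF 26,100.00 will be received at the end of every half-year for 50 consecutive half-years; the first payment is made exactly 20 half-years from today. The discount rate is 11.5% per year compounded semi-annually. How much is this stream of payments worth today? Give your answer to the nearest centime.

CHF 147,322.39

Ordinary annuity of 50 payments, first payment at period 20.
Periodic rate r = 0.115/2 per half-year; n is counted in half-years.
The ordinary-annuity PV formula values the stream one period before the first payment (period 19); discount that back 19 periods:
PV₀ = 26,100 × [1 − (1+r)^−50] / r × (1+r)^−19 = CHF 147,322.39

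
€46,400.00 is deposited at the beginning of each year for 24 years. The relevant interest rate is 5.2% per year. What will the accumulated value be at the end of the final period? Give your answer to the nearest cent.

This is an annuity due: 24 deposits of €46,400.00 at the beginning of each year.
Periodic rate r = 0.052 per year.
FV = PMT × [((1+r)^n − 1)/r] × (1+r) = 46,400 × [(1+r)^24 − 1] / r × (1+r) = €2,230,189.37

€2,230,189.37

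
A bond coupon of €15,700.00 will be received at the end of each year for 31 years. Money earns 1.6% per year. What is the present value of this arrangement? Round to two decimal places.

€381,355.72

This is an ordinary annuity: 31 payments of €15,700.00 at the end of each year.
Periodic rate r = 0.016 per year.
PV = PMT × [(1 − (1+r)^−n)/r] = 15,700 × [1 − (1+r)^−31] / r = €381,355.72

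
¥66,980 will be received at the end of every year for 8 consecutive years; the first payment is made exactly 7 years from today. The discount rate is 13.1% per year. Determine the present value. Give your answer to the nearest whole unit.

¥153,043

Ordinary annuity of 8 payments, first payment at period 7.
Periodic rate r = 0.131 per year.
The ordinary-annuity PV formula values the stream one period before the first payment (period 6); discount that back 6 periods:
PV₀ = 66,980 × [1 − (1+r)^−8] / r × (1+r)^−6 = ¥153,043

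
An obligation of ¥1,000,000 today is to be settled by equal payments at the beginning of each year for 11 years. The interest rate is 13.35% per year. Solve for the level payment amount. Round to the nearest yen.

¥157,451

Level annuity due; solve PV = PMT × [(1 − (1+r)^−n)/r] × (1+r) for PMT.
Periodic rate r = 0.1335 per year.
With n = 11: PMT = 1,000,000 / ([(1 − (1+r)^−n)/r] × (1+r)) = ¥157,451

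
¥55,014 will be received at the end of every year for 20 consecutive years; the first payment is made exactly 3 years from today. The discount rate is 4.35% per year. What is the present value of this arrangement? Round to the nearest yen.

Ordinary annuity of 20 payments, first payment at period 3.
Periodic rate r = 0.0435 per year.
The ordinary-annuity PV formula values the stream one period before the first payment (period 2); discount that back 2 periods:
PV₀ = 55,014 × [1 − (1+r)^−20] / r × (1+r)^−2 = ¥665,825

¥665,825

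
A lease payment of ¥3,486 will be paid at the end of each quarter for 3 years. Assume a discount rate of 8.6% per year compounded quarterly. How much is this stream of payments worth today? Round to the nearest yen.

¥36,528

This is an ordinary annuity: 12 payments of ¥3,486 at the end of each quarter.
Periodic rate r = 0.086/4 per quarter; n is counted in quarters.
PV = PMT × [(1 − (1+r)^−n)/r] = 3,486 × [1 − (1+r)^−12] / r = ¥36,528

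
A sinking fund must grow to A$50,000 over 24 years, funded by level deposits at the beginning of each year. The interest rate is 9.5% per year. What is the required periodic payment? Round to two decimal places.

A$554.04

Level annuity due; solve FV = PMT × [((1+r)^n − 1)/r] × (1+r) for PMT.
Periodic rate r = 0.095 per year.
With n = 24: PMT = 50,000 / ([((1+r)^n − 1)/r] × (1+r)) = A$554.04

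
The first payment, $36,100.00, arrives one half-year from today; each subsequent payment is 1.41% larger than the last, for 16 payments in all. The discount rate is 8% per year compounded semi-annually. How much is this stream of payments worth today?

$462,786.27

Periodic rate r = 0.08/2 per half-year; n is counted in half-years.
Growing ordinary annuity: PV = PMT₁ × [1 − ((1+g)/(1+r))^n] / (r − g) = 36,100 × [1 − ((1+0.0141)/(1+r))^16] / (r − 0.0141) = $462,786.27.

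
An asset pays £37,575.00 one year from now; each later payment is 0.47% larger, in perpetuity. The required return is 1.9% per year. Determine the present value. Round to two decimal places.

Periodic rate r = 0.019 per year.
Growing perpetuity (Gordon): PV = PMT₁ / (r − g) = 37,575 / (r − 0.0047) = £2,627,622.38.

£2,627,622.38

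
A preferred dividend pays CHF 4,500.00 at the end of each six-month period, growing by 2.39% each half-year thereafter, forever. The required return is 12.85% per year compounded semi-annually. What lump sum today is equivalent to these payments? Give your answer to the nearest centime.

CHF 111,524.16

Periodic rate r = 0.1285/2 per half-year.
Growing perpetuity (Gordon): PV = PMT₁ / (r − g) = 4,500 / (r − 0.0239) = CHF 111,524.16.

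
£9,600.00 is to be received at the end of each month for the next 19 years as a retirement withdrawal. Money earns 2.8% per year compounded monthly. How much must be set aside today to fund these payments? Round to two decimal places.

£1,695,937.04

This is an ordinary annuity: 228 payments of £9,600.00 at the end of each month.
Periodic rate r = 0.028/12 per month; n is counted in months.
PV = PMT × [(1 − (1+r)^−n)/r] = 9,600 × [1 − (1+r)^−228] / r = £1,695,937.04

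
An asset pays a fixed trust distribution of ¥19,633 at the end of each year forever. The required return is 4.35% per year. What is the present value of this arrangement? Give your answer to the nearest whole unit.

¥451,333

Periodic rate r = 0.0435 per year.
Level perpetuity: PV = PMT / r = 19,633 / (0.0435) = ¥451,333.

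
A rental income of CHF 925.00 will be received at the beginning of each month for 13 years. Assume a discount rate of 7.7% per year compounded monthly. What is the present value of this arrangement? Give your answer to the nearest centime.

CHF 91,591.15

This is an annuity due: 156 payments of CHF 925.00 at the beginning of each month.
Periodic rate r = 0.077/12 per month; n is counted in months.
PV = PMT × [(1 − (1+r)^−n)/r] × (1+r) = 925 × [1 − (1+r)^−156] / r × (1+r) = CHF 91,591.15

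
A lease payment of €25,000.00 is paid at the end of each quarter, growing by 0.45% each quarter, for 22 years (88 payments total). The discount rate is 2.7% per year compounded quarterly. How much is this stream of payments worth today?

Periodic rate r = 0.027/4 per quarter; n is counted in quarters.
Growing ordinary annuity: PV = PMT₁ × [1 − ((1+g)/(1+r))^n] / (r − g) = 25,000 × [1 − ((1+0.0045)/(1+r))^88] / (r − 0.0045) = €1,985,790.39.

€1,985,790.39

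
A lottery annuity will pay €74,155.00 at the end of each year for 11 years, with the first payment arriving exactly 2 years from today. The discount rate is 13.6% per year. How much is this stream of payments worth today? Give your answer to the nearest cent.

€361,931.27

Ordinary annuity of 11 payments, first payment at period 2.
Periodic rate r = 0.136 per year.
The ordinary-annuity PV formula values the stream one period before the first payment (period 1); discount that back 1 periods:
PV₀ = 74,155 × [1 − (1+r)^−11] / r × (1+r)^−1 = €361,931.27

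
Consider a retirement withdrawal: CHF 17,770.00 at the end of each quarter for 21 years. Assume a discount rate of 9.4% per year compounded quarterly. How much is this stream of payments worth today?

CHF 648,711.80

This is an ordinary annuity: 84 payments of CHF 17,770.00 at the end of each quarter.
Periodic rate r = 0.094/4 per quarter; n is counted in quarters.
PV = PMT × [(1 − (1+r)^−n)/r] = 17,770 × [1 − (1+r)^−84] / r = CHF 648,711.80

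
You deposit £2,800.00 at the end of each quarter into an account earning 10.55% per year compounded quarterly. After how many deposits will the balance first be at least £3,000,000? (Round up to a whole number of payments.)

Periodic rate r = 0.1055/4 per quarter; n is counted in quarters.
Ordinary annuity FV: 3,000,000 = 2,800 × [((1+r)^n − 1)/r].
(1+r)^n = 1 + 3,000,000 × r / 2,800, so n = ln(1 + 3,000,000·r/2,800) / ln(1+r) = 129.69.
Round up to a whole number of payments: n = 130.

130 payments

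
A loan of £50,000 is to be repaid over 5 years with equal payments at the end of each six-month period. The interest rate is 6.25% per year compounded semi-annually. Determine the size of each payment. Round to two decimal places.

£5,898.98

Level ordinary annuity; solve PV = PMT × [(1 − (1+r)^−n)/r] for PMT.
Periodic rate r = 0.0625/2 per half-year; n is counted in half-years.
With n = 10: PMT = 50,000 / ([(1 − (1+r)^−n)/r]) = £5,898.98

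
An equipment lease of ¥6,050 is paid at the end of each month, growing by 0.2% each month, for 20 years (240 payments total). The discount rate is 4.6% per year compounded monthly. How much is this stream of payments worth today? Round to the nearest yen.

Periodic rate r = 0.046/12 per month; n is counted in months.
Growing ordinary annuity: PV = PMT₁ × [1 − ((1+g)/(1+r))^n] / (r − g) = 6,050 × [1 − ((1+0.002)/(1+r))^240] / (r − 0.002) = ¥1,171,959.

¥1,171,959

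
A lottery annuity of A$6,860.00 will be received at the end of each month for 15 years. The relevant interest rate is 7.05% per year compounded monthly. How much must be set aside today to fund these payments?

This is an ordinary annuity: 180 payments of A$6,860.00 at the end of each month.
Periodic rate r = 0.0705/12 per month; n is counted in months.
PV = PMT × [(1 − (1+r)^−n)/r] = 6,860 × [1 − (1+r)^−180] / r = A$760,847.66

A$760,847.66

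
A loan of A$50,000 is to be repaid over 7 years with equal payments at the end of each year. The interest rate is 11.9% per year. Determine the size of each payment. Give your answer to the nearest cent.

A$10,921.17

Level ordinary annuity; solve PV = PMT × [(1 − (1+r)^−n)/r] for PMT.
Periodic rate r = 0.119 per year.
With n = 7: PMT = 50,000 / ([(1 − (1+r)^−n)/r]) = A$10,921.17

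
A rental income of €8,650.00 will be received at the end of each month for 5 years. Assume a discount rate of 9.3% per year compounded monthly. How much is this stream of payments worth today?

€413,791.31

This is an ordinary annuity: 60 payments of €8,650.00 at the end of each month.
Periodic rate r = 0.093/12 per month; n is counted in months.
PV = PMT × [(1 − (1+r)^−n)/r] = 8,650 × [1 − (1+r)^−60] / r = €413,791.31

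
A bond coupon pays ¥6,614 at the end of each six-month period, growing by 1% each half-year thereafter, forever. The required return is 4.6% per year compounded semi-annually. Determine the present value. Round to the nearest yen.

Periodic rate r = 0.046/2 per half-year.
Growing perpetuity (Gordon): PV = PMT₁ / (r − g) = 6,614 / (r − 0.01) = ¥508,769.

¥508,769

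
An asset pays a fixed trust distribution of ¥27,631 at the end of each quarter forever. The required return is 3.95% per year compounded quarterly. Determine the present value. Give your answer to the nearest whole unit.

¥2,798,076

Periodic rate r = 0.0395/4 per quarter.
Level perpetuity: PV = PMT / r = 27,631 / (0.0395/4) = ¥2,798,076.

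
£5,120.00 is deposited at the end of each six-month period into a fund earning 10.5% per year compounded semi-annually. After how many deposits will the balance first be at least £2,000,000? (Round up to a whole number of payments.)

60 payments

Periodic rate r = 0.105/2 per half-year; n is counted in half-years.
Ordinary annuity FV: 2,000,000 = 5,120 × [((1+r)^n − 1)/r].
(1+r)^n = 1 + 2,000,000 × r / 5,120, so n = ln(1 + 2,000,000·r/5,120) / ln(1+r) = 59.97.
Round up to a whole number of payments: n = 60.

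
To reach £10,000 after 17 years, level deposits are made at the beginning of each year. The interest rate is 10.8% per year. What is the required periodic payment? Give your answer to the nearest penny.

£206.64

Level annuity due; solve FV = PMT × [((1+r)^n − 1)/r] × (1+r) for PMT.
Periodic rate r = 0.108 per year.
With n = 17: PMT = 10,000 / ([((1+r)^n − 1)/r] × (1+r)) = £206.64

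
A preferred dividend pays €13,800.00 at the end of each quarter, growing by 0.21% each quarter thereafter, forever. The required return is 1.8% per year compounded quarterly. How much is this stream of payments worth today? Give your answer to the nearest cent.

Periodic rate r = 0.018/4 per quarter.
Growing perpetuity (Gordon): PV = PMT₁ / (r − g) = 13,800 / (r − 0.0021) = €5,750,000.00.

€5,750,000.00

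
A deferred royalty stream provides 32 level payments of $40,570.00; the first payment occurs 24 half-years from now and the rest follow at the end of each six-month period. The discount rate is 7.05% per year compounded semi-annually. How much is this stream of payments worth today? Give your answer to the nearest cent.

Ordinary annuity of 32 payments, first payment at period 24.
Periodic rate r = 0.0705/2 per half-year; n is counted in half-years.
The ordinary-annuity PV formula values the stream one period before the first payment (period 23); discount that back 23 periods:
PV₀ = 40,570 × [1 − (1+r)^−32] / r × (1+r)^−23 = $347,585.20

$347,585.20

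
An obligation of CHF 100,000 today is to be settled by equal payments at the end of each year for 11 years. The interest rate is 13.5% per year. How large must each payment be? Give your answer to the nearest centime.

Level ordinary annuity; solve PV = PMT × [(1 − (1+r)^−n)/r] for PMT.
Periodic rate r = 0.135 per year.
With n = 11: PMT = 100,000 / ([(1 − (1+r)^−n)/r]) = CHF 17,960.23

CHF 17,960.23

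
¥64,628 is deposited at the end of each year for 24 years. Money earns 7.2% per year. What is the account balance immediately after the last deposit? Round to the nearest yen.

This is an ordinary annuity: 24 deposits of ¥64,628 at the end of each year.
Periodic rate r = 0.072 per year.
FV = PMT × [((1+r)^n − 1)/r] = 64,628 × [(1+r)^24 − 1] / r = ¥3,864,100

¥3,864,100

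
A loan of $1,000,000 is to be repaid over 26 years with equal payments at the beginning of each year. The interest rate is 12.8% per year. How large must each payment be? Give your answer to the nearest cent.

$118,654.18

Level annuity due; solve PV = PMT × [(1 − (1+r)^−n)/r] × (1+r) for PMT.
Periodic rate r = 0.128 per year.
With n = 26: PMT = 1,000,000 / ([(1 − (1+r)^−n)/r] × (1+r)) = $118,654.18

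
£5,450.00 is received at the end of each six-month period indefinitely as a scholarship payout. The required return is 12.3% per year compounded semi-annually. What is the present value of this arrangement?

£88,617.89

Periodic rate r = 0.123/2 per half-year.
Level perpetuity: PV = PMT / r = 5,450 / (0.123/2) = £88,617.89.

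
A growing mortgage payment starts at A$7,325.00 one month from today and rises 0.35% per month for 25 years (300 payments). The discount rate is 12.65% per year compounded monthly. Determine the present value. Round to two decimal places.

Periodic rate r = 0.1265/12 per month; n is counted in months.
Growing ordinary annuity: PV = PMT₁ × [1 − ((1+g)/(1+r))^n] / (r − g) = 7,325 × [1 − ((1+0.0035)/(1+r))^300] / (r − 0.0035) = A$912,569.97.

A$912,569.97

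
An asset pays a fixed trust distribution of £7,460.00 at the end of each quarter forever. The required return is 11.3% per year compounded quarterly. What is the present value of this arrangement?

Periodic rate r = 0.113/4 per quarter.
Level perpetuity: PV = PMT / r = 7,460 / (0.113/4) = £264,070.80.

£264,070.80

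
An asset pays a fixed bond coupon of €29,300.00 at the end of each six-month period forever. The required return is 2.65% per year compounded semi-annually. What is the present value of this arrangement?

Periodic rate r = 0.0265/2 per half-year.
Level perpetuity: PV = PMT / r = 29,300 / (0.0265/2) = €2,211,320.75.

€2,211,320.75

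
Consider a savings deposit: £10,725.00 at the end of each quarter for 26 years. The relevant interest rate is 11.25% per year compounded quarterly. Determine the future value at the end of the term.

This is an ordinary annuity: 104 deposits of £10,725.00 at the end of each quarter.
Periodic rate r = 0.1125/4 per quarter; n is counted in quarters.
FV = PMT × [((1+r)^n − 1)/r] = 10,725 × [(1+r)^104 − 1] / r = £6,443,317.10

£6,443,317.10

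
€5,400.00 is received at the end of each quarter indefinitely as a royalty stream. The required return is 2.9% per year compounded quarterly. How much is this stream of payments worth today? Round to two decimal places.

€744,827.59

Periodic rate r = 0.029/4 per quarter.
Level perpetuity: PV = PMT / r = 5,400 / (0.029/4) = €744,827.59.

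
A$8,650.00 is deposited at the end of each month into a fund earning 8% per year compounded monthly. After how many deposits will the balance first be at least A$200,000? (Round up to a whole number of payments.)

22 payments

Periodic rate r = 0.08/12 per month; n is counted in months.
Ordinary annuity FV: 200,000 = 8,650 × [((1+r)^n − 1)/r].
(1+r)^n = 1 + 200,000 × r / 8,650, so n = ln(1 + 200,000·r/8,650) / ln(1+r) = 21.58.
Round up to a whole number of payments: n = 22.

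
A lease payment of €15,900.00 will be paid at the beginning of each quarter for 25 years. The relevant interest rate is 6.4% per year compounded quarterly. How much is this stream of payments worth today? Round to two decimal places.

€803,207.05

This is an annuity due: 100 payments of €15,900.00 at the beginning of each quarter.
Periodic rate r = 0.064/4 per quarter; n is counted in quarters.
PV = PMT × [(1 − (1+r)^−n)/r] × (1+r) = 15,900 × [1 − (1+r)^−100] / r × (1+r) = €803,207.05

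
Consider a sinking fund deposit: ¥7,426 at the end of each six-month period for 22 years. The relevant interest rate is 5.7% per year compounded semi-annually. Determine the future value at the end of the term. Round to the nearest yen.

This is an ordinary annuity: 44 deposits of ¥7,426 at the end of each six-month period.
Periodic rate r = 0.057/2 per half-year; n is counted in half-years.
FV = PMT × [((1+r)^n − 1)/r] = 7,426 × [(1+r)^44 − 1] / r = ¥636,659

¥636,659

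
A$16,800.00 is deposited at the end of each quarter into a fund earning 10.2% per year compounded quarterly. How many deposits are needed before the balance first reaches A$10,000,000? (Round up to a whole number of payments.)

Periodic rate r = 0.102/4 per quarter; n is counted in quarters.
Ordinary annuity FV: 10,000,000 = 16,800 × [((1+r)^n − 1)/r].
(1+r)^n = 1 + 10,000,000 × r / 16,800, so n = ln(1 + 10,000,000·r/16,800) / ln(1+r) = 110.55.
Round up to a whole number of payments: n = 111.

111 payments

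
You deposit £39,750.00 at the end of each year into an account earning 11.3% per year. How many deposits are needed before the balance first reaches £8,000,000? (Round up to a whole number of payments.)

30 payments

Periodic rate r = 0.113 per year.
Ordinary annuity FV: 8,000,000 = 39,750 × [((1+r)^n − 1)/r].
(1+r)^n = 1 + 8,000,000 × r / 39,750, so n = ln(1 + 8,000,000·r/39,750) / ln(1+r) = 29.58.
Round up to a whole number of payments: n = 30.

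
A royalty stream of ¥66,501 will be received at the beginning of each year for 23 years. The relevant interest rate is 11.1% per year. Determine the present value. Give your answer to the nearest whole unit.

This is an annuity due: 23 payments of ¥66,501 at the beginning of each year.
Periodic rate r = 0.111 per year.
PV = PMT × [(1 − (1+r)^−n)/r] × (1+r) = 66,501 × [1 − (1+r)^−23] / r × (1+r) = ¥606,481

¥606,481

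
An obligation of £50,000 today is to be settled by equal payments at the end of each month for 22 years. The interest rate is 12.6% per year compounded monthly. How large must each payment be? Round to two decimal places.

£560.57

Level ordinary annuity; solve PV = PMT × [(1 − (1+r)^−n)/r] for PMT.
Periodic rate r = 0.126/12 per month; n is counted in months.
With n = 264: PMT = 50,000 / ([(1 − (1+r)^−n)/r]) = £560.57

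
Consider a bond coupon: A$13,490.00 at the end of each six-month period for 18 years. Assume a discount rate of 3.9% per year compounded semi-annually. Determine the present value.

A$346,621.68

This is an ordinary annuity: 36 payments of A$13,490.00 at the end of each six-month period.
Periodic rate r = 0.039/2 per half-year; n is counted in half-years.
PV = PMT × [(1 − (1+r)^−n)/r] = 13,490 × [1 − (1+r)^−36] / r = A$346,621.68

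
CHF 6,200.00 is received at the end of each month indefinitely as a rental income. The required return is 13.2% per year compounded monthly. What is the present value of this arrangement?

CHF 563,636.36

Periodic rate r = 0.132/12 per month.
Level perpetuity: PV = PMT / r = 6,200 / (0.132/12) = CHF 563,636.36.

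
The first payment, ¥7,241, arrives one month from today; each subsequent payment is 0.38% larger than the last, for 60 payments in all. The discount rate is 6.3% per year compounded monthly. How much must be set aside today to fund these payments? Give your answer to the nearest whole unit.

¥414,303

Periodic rate r = 0.063/12 per month; n is counted in months.
Growing ordinary annuity: PV = PMT₁ × [1 − ((1+g)/(1+r))^n] / (r − g) = 7,241 × [1 − ((1+0.0038)/(1+r))^60] / (r − 0.0038) = ¥414,303.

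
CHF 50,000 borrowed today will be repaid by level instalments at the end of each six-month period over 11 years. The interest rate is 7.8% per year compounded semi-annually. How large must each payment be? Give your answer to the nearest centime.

CHF 3,426.95

Level ordinary annuity; solve PV = PMT × [(1 − (1+r)^−n)/r] for PMT.
Periodic rate r = 0.078/2 per half-year; n is counted in half-years.
With n = 22: PMT = 50,000 / ([(1 − (1+r)^−n)/r]) = CHF 3,426.95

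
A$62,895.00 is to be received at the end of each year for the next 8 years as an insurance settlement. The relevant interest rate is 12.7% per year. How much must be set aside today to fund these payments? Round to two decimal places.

A$304,943.98

This is an ordinary annuity: 8 payments of A$62,895.00 at the end of each year.
Periodic rate r = 0.127 per year.
PV = PMT × [(1 − (1+r)^−n)/r] = 62,895 × [1 − (1+r)^−8] / r = A$304,943.98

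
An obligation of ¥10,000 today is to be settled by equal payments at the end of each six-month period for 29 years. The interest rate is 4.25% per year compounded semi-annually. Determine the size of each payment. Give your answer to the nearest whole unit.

Level ordinary annuity; solve PV = PMT × [(1 − (1+r)^−n)/r] for PMT.
Periodic rate r = 0.0425/2 per half-year; n is counted in half-years.
With n = 58: PMT = 10,000 / ([(1 − (1+r)^−n)/r]) = ¥302

¥302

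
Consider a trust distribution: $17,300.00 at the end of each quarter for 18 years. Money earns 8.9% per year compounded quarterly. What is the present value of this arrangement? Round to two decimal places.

$618,085.81

This is an ordinary annuity: 72 payments of $17,300.00 at the end of each quarter.
Periodic rate r = 0.089/4 per quarter; n is counted in quarters.
PV = PMT × [(1 − (1+r)^−n)/r] = 17,300 × [1 − (1+r)^−72] / r = $618,085.81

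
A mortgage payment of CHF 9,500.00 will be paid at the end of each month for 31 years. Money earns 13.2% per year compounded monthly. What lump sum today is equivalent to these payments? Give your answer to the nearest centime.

CHF 848,882.66

This is an ordinary annuity: 372 payments of CHF 9,500.00 at the end of each month.
Periodic rate r = 0.132/12 per month; n is counted in months.
PV = PMT × [(1 − (1+r)^−n)/r] = 9,500 × [1 − (1+r)^−372] / r = CHF 848,882.66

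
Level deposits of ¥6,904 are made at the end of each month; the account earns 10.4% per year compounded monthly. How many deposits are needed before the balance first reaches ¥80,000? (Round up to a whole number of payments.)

12 payments

Periodic rate r = 0.104/12 per month; n is counted in months.
Ordinary annuity FV: 80,000 = 6,904 × [((1+r)^n − 1)/r].
(1+r)^n = 1 + 80,000 × r / 6,904, so n = ln(1 + 80,000·r/6,904) / ln(1+r) = 11.09.
Round up to a whole number of payments: n = 12.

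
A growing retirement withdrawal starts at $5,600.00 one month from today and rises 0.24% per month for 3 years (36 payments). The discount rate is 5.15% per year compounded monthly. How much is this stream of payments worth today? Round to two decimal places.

$194,260.70

Periodic rate r = 0.0515/12 per month; n is counted in months.
Growing ordinary annuity: PV = PMT₁ × [1 − ((1+g)/(1+r))^n] / (r − g) = 5,600 × [1 − ((1+0.0024)/(1+r))^36] / (r − 0.0024) = $194,260.70.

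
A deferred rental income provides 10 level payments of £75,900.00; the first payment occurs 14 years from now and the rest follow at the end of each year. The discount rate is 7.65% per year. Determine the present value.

£198,459.85

Ordinary annuity of 10 payments, first payment at period 14.
Periodic rate r = 0.0765 per year.
The ordinary-annuity PV formula values the stream one period before the first payment (period 13); discount that back 13 periods:
PV₀ = 75,900 × [1 − (1+r)^−10] / r × (1+r)^−13 = £198,459.85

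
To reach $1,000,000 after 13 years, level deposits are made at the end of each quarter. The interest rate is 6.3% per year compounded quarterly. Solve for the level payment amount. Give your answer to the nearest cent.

$12,561.82

Level ordinary annuity; solve FV = PMT × [((1+r)^n − 1)/r] for PMT.
Periodic rate r = 0.063/4 per quarter; n is counted in quarters.
With n = 52: PMT = 1,000,000 / ([((1+r)^n − 1)/r]) = $12,561.82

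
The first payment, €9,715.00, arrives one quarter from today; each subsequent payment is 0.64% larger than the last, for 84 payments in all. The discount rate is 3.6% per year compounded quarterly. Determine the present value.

Periodic rate r = 0.036/4 per quarter; n is counted in quarters.
Growing ordinary annuity: PV = PMT₁ × [1 − ((1+g)/(1+r))^n] / (r − g) = 9,715 × [1 − ((1+0.0064)/(1+r))^84] / (r − 0.0064) = €728,078.38.

€728,078.38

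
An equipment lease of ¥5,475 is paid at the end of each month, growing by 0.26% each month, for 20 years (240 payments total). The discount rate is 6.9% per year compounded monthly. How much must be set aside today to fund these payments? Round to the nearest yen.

¥919,420

Periodic rate r = 0.069/12 per month; n is counted in months.
Growing ordinary annuity: PV = PMT₁ × [1 − ((1+g)/(1+r))^n] / (r − g) = 5,475 × [1 − ((1+0.0026)/(1+r))^240] / (r − 0.0026) = ¥919,420.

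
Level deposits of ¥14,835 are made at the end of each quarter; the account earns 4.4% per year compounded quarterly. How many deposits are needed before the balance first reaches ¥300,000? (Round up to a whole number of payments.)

Periodic rate r = 0.044/4 per quarter; n is counted in quarters.
Ordinary annuity FV: 300,000 = 14,835 × [((1+r)^n − 1)/r].
(1+r)^n = 1 + 300,000 × r / 14,835, so n = ln(1 + 300,000·r/14,835) / ln(1+r) = 18.36.
Round up to a whole number of payments: n = 19.

19 payments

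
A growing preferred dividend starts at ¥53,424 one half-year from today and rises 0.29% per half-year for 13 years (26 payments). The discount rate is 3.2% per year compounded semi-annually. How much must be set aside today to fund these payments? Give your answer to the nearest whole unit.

Periodic rate r = 0.032/2 per half-year; n is counted in half-years.
Growing ordinary annuity: PV = PMT₁ × [1 − ((1+g)/(1+r))^n] / (r − g) = 53,424 × [1 − ((1+0.0029)/(1+r))^26] / (r − 0.0029) = ¥1,167,939.

¥1,167,939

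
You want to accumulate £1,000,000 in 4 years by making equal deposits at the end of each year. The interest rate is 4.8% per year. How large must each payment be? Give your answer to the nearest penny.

Level ordinary annuity; solve FV = PMT × [((1+r)^n − 1)/r] for PMT.
Periodic rate r = 0.048 per year.
With n = 4: PMT = 1,000,000 / ([((1+r)^n − 1)/r]) = £232,702.82

£232,702.82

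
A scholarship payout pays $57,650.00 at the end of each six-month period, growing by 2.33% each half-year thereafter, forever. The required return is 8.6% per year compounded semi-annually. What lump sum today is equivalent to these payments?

$2,926,395.94

Periodic rate r = 0.086/2 per half-year.
Growing perpetuity (Gordon): PV = PMT₁ / (r − g) = 57,650 / (r − 0.0233) = $2,926,395.94.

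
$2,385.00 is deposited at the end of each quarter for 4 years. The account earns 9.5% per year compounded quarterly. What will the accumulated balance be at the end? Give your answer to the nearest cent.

$45,772.23

This is an ordinary annuity: 16 deposits of $2,385.00 at the end of each quarter.
Periodic rate r = 0.095/4 per quarter; n is counted in quarters.
FV = PMT × [((1+r)^n − 1)/r] = 2,385 × [(1+r)^16 − 1] / r = $45,772.23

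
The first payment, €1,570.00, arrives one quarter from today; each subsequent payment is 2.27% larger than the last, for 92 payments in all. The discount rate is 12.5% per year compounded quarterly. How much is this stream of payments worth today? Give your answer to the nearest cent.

Periodic rate r = 0.125/4 per quarter; n is counted in quarters.
Growing ordinary annuity: PV = PMT₁ × [1 − ((1+g)/(1+r))^n] / (r − g) = 1,570 × [1 − ((1+0.0227)/(1+r))^92] / (r − 0.0227) = €98,259.01.

€98,259.01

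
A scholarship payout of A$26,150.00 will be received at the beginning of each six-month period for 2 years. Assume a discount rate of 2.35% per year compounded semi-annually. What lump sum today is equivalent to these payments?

A$102,791.90

This is an annuity due: 4 payments of A$26,150.00 at the beginning of each six-month period.
Periodic rate r = 0.0235/2 per half-year; n is counted in half-years.
PV = PMT × [(1 − (1+r)^−n)/r] × (1+r) = 26,150 × [1 − (1+r)^−4] / r × (1+r) = A$102,791.90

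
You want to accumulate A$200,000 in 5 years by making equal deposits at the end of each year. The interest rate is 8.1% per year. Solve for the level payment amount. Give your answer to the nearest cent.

A$34,023.38

Level ordinary annuity; solve FV = PMT × [((1+r)^n − 1)/r] for PMT.
Periodic rate r = 0.081 per year.
With n = 5: PMT = 200,000 / ([((1+r)^n − 1)/r]) = A$34,023.38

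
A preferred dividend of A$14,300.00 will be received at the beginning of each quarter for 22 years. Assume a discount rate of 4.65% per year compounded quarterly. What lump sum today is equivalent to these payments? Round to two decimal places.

A$794,377.05

This is an annuity due: 88 payments of A$14,300.00 at the beginning of each quarter.
Periodic rate r = 0.0465/4 per quarter; n is counted in quarters.
PV = PMT × [(1 − (1+r)^−n)/r] × (1+r) = 14,300 × [1 − (1+r)^−88] / r × (1+r) = A$794,377.05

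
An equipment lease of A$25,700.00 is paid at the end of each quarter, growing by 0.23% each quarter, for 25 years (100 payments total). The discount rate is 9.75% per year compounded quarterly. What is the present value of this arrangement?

Periodic rate r = 0.0975/4 per quarter; n is counted in quarters.
Growing ordinary annuity: PV = PMT₁ × [1 − ((1+g)/(1+r))^n] / (r − g) = 25,700 × [1 − ((1+0.0023)/(1+r))^100] / (r − 0.0023) = A$1,032,415.05.

A$1,032,415.05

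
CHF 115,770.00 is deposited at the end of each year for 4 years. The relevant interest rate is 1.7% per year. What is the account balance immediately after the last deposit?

This is an ordinary annuity: 4 deposits of CHF 115,770.00 at the end of each year.
Periodic rate r = 0.017 per year.
FV = PMT × [((1+r)^n − 1)/r] = 115,770 × [(1+r)^4 − 1] / r = CHF 475,022.94

CHF 475,022.94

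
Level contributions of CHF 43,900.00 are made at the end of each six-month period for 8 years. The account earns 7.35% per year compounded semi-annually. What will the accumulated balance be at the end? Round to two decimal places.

This is an ordinary annuity: 16 deposits of CHF 43,900.00 at the end of each six-month period.
Periodic rate r = 0.0735/2 per half-year; n is counted in half-years.
FV = PMT × [((1+r)^n − 1)/r] = 43,900 × [(1+r)^16 − 1] / r = CHF 933,541.44

CHF 933,541.44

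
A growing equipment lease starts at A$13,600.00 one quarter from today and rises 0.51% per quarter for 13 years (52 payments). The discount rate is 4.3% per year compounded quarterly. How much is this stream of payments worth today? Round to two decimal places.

A$608,632.60

Periodic rate r = 0.043/4 per quarter; n is counted in quarters.
Growing ordinary annuity: PV = PMT₁ × [1 − ((1+g)/(1+r))^n] / (r − g) = 13,600 × [1 − ((1+0.0051)/(1+r))^52] / (r − 0.0051) = A$608,632.60.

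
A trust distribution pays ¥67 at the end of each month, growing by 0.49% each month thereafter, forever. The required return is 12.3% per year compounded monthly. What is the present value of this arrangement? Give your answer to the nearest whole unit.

¥12,523

Periodic rate r = 0.123/12 per month.
Growing perpetuity (Gordon): PV = PMT₁ / (r − g) = 67 / (r − 0.0049) = ¥12,523.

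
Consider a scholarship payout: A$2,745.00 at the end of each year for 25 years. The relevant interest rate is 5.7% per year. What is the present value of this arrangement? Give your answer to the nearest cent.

A$36,113.28

This is an ordinary annuity: 25 payments of A$2,745.00 at the end of each year.
Periodic rate r = 0.057 per year.
PV = PMT × [(1 − (1+r)^−n)/r] = 2,745 × [1 − (1+r)^−25] / r = A$36,113.28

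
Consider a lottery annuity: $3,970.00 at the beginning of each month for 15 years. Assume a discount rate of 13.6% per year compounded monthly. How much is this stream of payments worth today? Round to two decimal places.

This is an annuity due: 180 payments of $3,970.00 at the beginning of each month.
Periodic rate r = 0.136/12 per month; n is counted in months.
PV = PMT × [(1 − (1+r)^−n)/r] × (1+r) = 3,970 × [1 − (1+r)^−180] / r × (1+r) = $307,668.05

$307,668.05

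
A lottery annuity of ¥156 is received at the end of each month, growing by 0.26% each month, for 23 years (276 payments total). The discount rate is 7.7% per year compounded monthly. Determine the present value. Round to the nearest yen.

¥26,551

Periodic rate r = 0.077/12 per month; n is counted in months.
Growing ordinary annuity: PV = PMT₁ × [1 − ((1+g)/(1+r))^n] / (r − g) = 156 × [1 − ((1+0.0026)/(1+r))^276] / (r − 0.0026) = ¥26,551.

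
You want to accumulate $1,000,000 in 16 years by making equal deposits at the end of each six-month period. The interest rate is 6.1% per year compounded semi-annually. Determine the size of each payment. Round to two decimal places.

$18,880.93

Level ordinary annuity; solve FV = PMT × [((1+r)^n − 1)/r] for PMT.
Periodic rate r = 0.061/2 per half-year; n is counted in half-years.
With n = 32: PMT = 1,000,000 / ([((1+r)^n − 1)/r]) = $18,880.93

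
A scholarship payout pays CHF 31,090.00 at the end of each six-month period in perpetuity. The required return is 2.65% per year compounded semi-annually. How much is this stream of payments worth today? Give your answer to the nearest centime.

CHF 2,346,415.09

Periodic rate r = 0.0265/2 per half-year.
Level perpetuity: PV = PMT / r = 31,090 / (0.0265/2) = CHF 2,346,415.09.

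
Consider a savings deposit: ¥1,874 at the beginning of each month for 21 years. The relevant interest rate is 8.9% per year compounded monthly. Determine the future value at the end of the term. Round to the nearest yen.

¥1,384,045

This is an annuity due: 252 deposits of ¥1,874 at the beginning of each month.
Periodic rate r = 0.089/12 per month; n is counted in months.
FV = PMT × [((1+r)^n − 1)/r] × (1+r) = 1,874 × [(1+r)^252 − 1] / r × (1+r) = ¥1,384,045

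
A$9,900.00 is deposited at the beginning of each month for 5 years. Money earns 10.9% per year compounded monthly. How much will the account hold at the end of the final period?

This is an annuity due: 60 deposits of A$9,900.00 at the beginning of each month.
Periodic rate r = 0.109/12 per month; n is counted in months.
FV = PMT × [((1+r)^n − 1)/r] × (1+r) = 9,900 × [(1+r)^60 − 1] / r × (1+r) = A$792,269.43

A$792,269.43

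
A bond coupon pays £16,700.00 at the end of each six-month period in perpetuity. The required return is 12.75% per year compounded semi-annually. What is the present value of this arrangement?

£261,960.78

Periodic rate r = 0.1275/2 per half-year.
Level perpetuity: PV = PMT / r = 16,700 / (0.1275/2) = £261,960.78.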